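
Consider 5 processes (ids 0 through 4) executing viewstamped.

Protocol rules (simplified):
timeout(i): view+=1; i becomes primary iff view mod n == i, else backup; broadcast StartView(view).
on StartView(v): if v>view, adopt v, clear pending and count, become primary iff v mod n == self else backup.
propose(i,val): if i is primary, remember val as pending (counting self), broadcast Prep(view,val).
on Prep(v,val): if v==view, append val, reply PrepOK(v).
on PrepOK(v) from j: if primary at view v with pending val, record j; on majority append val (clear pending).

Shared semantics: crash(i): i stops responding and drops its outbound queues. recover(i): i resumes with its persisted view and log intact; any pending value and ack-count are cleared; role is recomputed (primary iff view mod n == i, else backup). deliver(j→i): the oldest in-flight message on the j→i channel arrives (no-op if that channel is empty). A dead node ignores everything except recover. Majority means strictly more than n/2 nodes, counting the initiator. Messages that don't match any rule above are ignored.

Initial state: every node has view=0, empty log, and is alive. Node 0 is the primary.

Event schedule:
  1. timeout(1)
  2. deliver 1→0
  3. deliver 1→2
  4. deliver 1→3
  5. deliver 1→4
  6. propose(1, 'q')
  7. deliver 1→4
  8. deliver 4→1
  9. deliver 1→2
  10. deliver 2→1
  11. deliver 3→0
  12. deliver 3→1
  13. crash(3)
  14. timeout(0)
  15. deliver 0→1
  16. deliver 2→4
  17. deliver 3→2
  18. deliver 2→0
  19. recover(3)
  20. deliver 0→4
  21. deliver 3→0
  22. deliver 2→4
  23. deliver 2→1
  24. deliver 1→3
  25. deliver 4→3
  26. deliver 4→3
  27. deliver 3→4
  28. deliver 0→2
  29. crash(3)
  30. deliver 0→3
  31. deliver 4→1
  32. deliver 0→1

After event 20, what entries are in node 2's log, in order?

step 1 timeout(1): 1={prim,v=1,log=-}
step 2 deliver 1→0: 0={back,v=1,log=-}
step 3 deliver 1→2: 2={back,v=1,log=-}
step 4 deliver 1→3: 3={back,v=1,log=-}
step 5 deliver 1→4: 4={back,v=1,log=-}
step 6 propose(1,'q'): —
step 7 deliver 1→4: 4={back,v=1,log=q}
step 8 deliver 4→1: —
step 9 deliver 1→2: 2={back,v=1,log=q}
step 10 deliver 2→1: 1={prim,v=1,log=q}
step 11 deliver 3→0: —
step 12 deliver 3→1: —
step 13 crash(3): 3={✗back,v=1,log=-}
step 14 timeout(0): 0={back,v=2,log=-}
step 15 deliver 0→1: 1={back,v=2,log=q}
step 16 deliver 2→4: —
step 17 deliver 3→2: —
step 18 deliver 2→0: —
step 19 recover(3): 3={back,v=1,log=-}
step 20 deliver 0→4: 4={back,v=2,log=q}

q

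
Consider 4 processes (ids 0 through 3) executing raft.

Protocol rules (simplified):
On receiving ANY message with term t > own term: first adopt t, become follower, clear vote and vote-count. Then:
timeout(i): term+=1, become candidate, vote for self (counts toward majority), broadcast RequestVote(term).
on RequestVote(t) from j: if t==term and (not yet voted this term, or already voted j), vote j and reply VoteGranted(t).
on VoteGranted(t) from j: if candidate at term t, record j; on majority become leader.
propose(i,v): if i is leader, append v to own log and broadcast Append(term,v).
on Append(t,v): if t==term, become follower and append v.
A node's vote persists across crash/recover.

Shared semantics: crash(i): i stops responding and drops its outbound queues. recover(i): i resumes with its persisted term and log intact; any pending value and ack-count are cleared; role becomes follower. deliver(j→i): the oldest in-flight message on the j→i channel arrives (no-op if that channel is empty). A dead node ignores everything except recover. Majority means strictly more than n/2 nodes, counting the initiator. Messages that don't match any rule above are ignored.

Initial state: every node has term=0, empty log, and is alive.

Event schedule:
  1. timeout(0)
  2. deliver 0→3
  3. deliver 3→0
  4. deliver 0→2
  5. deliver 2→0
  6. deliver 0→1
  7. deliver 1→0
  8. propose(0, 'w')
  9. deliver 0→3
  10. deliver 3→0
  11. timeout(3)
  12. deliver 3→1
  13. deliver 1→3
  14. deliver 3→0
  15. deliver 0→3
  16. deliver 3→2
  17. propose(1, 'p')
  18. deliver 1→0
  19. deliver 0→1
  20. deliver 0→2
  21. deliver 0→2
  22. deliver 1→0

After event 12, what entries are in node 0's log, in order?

e1 timeout(0): 0[cand,t=1,-]
e2 deliver 0→3: 3[foll,t=1,-]
e3 deliver 3→0: ·
e4 deliver 0→2: 2[foll,t=1,-]
e5 deliver 2→0: 0[lead,t=1,-]
e6 deliver 0→1: 1[foll,t=1,-]
e7 deliver 1→0: ·
e8 propose(0,'w'): 0[lead,t=1,w]
e9 deliver 0→3: 3[foll,t=1,w]
e10 deliver 3→0: ·
e11 timeout(3): 3[cand,t=2,w]
e12 deliver 3→1: 1[foll,t=2,-]

w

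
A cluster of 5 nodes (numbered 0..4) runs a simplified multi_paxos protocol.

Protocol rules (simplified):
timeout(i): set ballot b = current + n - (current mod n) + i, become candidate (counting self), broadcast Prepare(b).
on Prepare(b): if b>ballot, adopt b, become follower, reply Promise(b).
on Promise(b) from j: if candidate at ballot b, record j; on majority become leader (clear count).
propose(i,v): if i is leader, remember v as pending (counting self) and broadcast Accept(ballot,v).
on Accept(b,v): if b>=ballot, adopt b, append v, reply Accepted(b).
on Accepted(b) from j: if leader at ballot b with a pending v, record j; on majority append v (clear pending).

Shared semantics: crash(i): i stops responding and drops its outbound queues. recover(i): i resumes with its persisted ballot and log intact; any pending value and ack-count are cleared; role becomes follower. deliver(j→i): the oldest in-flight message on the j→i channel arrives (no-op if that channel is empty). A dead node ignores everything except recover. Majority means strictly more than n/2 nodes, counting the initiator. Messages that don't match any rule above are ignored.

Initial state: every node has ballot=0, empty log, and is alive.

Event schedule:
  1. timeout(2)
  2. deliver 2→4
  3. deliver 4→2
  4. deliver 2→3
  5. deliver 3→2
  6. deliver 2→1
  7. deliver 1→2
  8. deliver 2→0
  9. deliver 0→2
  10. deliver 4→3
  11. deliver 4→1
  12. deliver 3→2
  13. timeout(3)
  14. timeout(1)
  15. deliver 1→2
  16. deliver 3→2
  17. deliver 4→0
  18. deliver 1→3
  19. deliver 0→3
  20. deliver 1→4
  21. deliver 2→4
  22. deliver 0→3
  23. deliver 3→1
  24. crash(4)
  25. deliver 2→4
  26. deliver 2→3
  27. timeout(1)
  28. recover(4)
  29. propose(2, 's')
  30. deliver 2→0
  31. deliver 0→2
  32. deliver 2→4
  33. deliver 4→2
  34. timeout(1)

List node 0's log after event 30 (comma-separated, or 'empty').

empty

e1 timeout(2): 2[cand,b=7,-]
e2 deliver 2→4: 4[foll,b=7,-]
e3 deliver 4→2: ·
e4 deliver 2→3: 3[foll,b=7,-]
e5 deliver 3→2: 2[lead,b=7,-]
e6 deliver 2→1: 1[foll,b=7,-]
e7 deliver 1→2: ·
e8 deliver 2→0: 0[foll,b=7,-]
e9 deliver 0→2: ·
e10 deliver 4→3: ·
e11 deliver 4→1: ·
e12 deliver 3→2: ·
e13 timeout(3): 3[cand,b=13,-]
e14 timeout(1): 1[cand,b=11,-]
e15 deliver 1→2: 2[foll,b=11,-]
e16 deliver 3→2: 2[foll,b=13,-]
e17 deliver 4→0: ·
e18 deliver 1→3: ·
e19 deliver 0→3: ·
e20 deliver 1→4: 4[foll,b=11,-]
e21 deliver 2→4: ·
e22 deliver 0→3: ·
e23 deliver 3→1: 1[foll,b=13,-]
e24 crash(4): 4[✗foll,b=11,-]
e25 deliver 2→4: ·
e26 deliver 2→3: ·
e27 timeout(1): 1[cand,b=16,-]
e28 recover(4): 4[foll,b=11,-]
e29 propose(2,'s'): ·
e30 deliver 2→0: ·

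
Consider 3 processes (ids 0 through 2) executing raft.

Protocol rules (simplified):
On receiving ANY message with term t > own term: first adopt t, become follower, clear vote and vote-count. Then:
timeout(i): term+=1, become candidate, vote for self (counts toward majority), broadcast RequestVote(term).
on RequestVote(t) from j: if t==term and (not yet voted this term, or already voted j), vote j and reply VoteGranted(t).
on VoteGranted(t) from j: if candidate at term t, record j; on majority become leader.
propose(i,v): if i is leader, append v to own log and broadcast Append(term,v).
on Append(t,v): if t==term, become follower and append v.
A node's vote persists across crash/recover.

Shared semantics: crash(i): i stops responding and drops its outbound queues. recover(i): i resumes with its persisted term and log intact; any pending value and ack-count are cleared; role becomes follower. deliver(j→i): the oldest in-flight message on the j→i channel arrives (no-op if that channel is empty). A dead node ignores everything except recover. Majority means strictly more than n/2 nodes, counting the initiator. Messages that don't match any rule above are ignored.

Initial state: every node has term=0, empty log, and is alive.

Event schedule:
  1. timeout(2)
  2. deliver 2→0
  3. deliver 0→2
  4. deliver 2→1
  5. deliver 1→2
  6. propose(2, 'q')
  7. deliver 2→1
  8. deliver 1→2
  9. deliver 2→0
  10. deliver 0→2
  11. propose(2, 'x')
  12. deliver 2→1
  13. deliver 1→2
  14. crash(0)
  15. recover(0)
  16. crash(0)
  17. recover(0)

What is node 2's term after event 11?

1

[1] timeout(2) → N2(cand t1 [-])
[2] deliver 2→0 → N0(foll t1 [-])
[3] deliver 0→2 → N2(lead t1 [-])
[4] deliver 2→1 → N1(foll t1 [-])
[5] deliver 1→2 → ∅
[6] propose(2,'q') → N2(lead t1 [q])
[7] deliver 2→1 → N1(foll t1 [q])
[8] deliver 1→2 → ∅
[9] deliver 2→0 → N0(foll t1 [q])
[10] deliver 0→2 → ∅
[11] propose(2,'x') → N2(lead t1 [q,x])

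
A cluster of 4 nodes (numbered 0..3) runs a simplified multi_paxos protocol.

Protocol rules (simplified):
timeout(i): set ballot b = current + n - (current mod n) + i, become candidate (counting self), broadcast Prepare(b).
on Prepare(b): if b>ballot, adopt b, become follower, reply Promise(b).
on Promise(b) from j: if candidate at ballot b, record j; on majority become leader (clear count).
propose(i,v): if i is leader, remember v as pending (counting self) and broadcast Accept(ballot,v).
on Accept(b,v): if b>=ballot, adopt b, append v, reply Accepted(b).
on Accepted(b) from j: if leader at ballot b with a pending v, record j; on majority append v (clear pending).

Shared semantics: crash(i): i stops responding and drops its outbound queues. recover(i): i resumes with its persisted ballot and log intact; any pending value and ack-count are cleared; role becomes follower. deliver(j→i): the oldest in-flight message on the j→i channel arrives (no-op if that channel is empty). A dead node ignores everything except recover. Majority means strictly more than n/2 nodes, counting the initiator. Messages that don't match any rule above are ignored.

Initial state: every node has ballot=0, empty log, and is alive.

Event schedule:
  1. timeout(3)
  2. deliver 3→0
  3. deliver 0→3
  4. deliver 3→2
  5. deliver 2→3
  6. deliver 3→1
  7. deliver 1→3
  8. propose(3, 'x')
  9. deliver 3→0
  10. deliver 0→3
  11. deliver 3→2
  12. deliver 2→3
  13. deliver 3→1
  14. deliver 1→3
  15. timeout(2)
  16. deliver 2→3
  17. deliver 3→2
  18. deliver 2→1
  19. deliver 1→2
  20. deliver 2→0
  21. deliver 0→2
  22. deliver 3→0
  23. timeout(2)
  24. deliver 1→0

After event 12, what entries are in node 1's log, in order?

after 1 — timeout(3): n3:cand/b7/[-]
after 2 — deliver 3→0: n0:foll/b7/[-]
after 3 — deliver 0→3: ·
after 4 — deliver 3→2: n2:foll/b7/[-]
after 5 — deliver 2→3: n3:lead/b7/[-]
after 6 — deliver 3→1: n1:foll/b7/[-]
after 7 — deliver 1→3: ·
after 8 — propose(3,'x'): ·
after 9 — deliver 3→0: n0:foll/b7/[x]
after 10 — deliver 0→3: ·
after 11 — deliver 3→2: n2:foll/b7/[x]
after 12 — deliver 2→3: n3:lead/b7/[x]

empty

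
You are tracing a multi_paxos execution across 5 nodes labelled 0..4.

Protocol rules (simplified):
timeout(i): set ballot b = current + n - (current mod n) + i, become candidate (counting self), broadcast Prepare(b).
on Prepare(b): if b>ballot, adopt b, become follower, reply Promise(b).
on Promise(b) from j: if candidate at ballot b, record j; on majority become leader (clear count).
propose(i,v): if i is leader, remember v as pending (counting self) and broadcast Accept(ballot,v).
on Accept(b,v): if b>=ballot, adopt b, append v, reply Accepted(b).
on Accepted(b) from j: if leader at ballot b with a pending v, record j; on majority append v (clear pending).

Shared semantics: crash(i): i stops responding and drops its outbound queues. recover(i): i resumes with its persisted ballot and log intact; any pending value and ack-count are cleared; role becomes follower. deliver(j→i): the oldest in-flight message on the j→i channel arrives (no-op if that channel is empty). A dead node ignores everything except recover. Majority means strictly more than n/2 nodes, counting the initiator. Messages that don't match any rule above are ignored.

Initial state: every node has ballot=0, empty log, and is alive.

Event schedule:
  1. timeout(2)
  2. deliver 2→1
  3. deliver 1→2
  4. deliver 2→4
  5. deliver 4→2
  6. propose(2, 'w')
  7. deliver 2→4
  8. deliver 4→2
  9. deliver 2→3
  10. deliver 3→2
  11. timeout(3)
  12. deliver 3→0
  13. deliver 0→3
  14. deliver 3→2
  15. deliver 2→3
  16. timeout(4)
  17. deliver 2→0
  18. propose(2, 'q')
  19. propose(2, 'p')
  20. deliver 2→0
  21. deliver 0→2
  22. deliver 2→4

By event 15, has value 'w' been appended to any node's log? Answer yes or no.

yes

after 1 — timeout(2): n2:cand/b7/[-]
after 2 — deliver 2→1: n1:foll/b7/[-]
after 3 — deliver 1→2: ·
after 4 — deliver 2→4: n4:foll/b7/[-]
after 5 — deliver 4→2: n2:lead/b7/[-]
after 6 — propose(2,'w'): ·
after 7 — deliver 2→4: n4:foll/b7/[w]
after 8 — deliver 4→2: ·
after 9 — deliver 2→3: n3:foll/b7/[-]
after 10 — deliver 3→2: ·
after 11 — timeout(3): n3:cand/b13/[-]
after 12 — deliver 3→0: n0:foll/b13/[-]
after 13 — deliver 0→3: ·
after 14 — deliver 3→2: n2:foll/b13/[-]
after 15 — deliver 2→3: ·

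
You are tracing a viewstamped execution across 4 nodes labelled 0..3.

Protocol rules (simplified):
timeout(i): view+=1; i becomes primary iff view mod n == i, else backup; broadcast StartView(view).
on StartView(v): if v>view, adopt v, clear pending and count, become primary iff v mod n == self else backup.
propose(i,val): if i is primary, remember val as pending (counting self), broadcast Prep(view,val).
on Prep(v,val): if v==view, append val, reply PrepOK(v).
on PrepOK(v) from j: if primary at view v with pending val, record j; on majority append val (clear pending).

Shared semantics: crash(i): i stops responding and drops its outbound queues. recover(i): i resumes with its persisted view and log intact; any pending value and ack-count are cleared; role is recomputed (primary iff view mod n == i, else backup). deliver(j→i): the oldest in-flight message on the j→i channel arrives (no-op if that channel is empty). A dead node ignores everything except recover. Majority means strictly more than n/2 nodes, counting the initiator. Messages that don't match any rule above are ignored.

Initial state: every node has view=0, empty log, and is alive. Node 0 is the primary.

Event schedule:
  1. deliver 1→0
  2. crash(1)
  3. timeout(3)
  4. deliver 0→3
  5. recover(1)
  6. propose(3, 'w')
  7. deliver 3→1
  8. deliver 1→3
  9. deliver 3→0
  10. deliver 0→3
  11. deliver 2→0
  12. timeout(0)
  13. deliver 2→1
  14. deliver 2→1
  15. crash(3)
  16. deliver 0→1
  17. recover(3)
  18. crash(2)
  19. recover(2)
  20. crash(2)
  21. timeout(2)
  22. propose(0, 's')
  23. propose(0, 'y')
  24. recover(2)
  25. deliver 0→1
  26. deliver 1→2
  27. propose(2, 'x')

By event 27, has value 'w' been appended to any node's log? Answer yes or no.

1. deliver 1→0:  nop
2. crash(1):  <1:✗back v0 ->
3. timeout(3):  <3:back v1 ->
4. deliver 0→3:  nop
5. recover(1):  <1:back v0 ->
6. propose(3,'w'):  nop
7. deliver 3→1:  <1:prim v1 ->
8. deliver 1→3:  nop
9. deliver 3→0:  <0:back v1 ->
10. deliver 0→3:  nop
11. deliver 2→0:  nop
12. timeout(0):  <0:back v2 ->
13. deliver 2→1:  nop
14. deliver 2→1:  nop
15. crash(3):  <3:✗back v1 ->
16. deliver 0→1:  <1:back v2 ->
17. recover(3):  <3:back v1 ->
18. crash(2):  <2:✗back v0 ->
19. recover(2):  <2:back v0 ->
20. crash(2):  <2:✗back v0 ->
21. timeout(2):  nop
22. propose(0,'s'):  nop
23. propose(0,'y'):  nop
24. recover(2):  <2:back v0 ->
25. deliver 0→1:  nop
26. deliver 1→2:  nop
27. propose(2,'x'):  nop

no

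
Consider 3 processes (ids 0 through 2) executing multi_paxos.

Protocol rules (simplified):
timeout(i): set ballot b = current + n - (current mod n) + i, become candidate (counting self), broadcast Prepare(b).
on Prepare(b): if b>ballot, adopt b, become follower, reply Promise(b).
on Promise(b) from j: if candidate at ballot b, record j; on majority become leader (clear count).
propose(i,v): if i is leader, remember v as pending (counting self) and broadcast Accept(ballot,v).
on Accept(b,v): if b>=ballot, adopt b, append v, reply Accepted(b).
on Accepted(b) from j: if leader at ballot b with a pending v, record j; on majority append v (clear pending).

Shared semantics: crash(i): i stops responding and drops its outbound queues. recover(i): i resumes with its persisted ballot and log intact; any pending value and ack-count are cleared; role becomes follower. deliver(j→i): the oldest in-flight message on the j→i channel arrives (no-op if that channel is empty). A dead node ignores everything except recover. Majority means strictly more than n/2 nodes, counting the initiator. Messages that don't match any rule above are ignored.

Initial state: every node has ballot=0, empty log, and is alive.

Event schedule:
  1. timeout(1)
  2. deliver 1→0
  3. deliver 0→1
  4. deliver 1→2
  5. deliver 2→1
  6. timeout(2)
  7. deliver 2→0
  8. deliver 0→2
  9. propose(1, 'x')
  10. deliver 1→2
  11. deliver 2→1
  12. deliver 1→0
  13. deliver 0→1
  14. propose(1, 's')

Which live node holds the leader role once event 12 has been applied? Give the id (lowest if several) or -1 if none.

e1 timeout(1): 1[cand,b=4,-]
e2 deliver 1→0: 0[foll,b=4,-]
e3 deliver 0→1: 1[lead,b=4,-]
e4 deliver 1→2: 2[foll,b=4,-]
e5 deliver 2→1: ·
e6 timeout(2): 2[cand,b=8,-]
e7 deliver 2→0: 0[foll,b=8,-]
e8 deliver 0→2: 2[lead,b=8,-]
e9 propose(1,'x'): ·
e10 deliver 1→2: ·
e11 deliver 2→1: 1[foll,b=8,-]
e12 deliver 1→0: ·

2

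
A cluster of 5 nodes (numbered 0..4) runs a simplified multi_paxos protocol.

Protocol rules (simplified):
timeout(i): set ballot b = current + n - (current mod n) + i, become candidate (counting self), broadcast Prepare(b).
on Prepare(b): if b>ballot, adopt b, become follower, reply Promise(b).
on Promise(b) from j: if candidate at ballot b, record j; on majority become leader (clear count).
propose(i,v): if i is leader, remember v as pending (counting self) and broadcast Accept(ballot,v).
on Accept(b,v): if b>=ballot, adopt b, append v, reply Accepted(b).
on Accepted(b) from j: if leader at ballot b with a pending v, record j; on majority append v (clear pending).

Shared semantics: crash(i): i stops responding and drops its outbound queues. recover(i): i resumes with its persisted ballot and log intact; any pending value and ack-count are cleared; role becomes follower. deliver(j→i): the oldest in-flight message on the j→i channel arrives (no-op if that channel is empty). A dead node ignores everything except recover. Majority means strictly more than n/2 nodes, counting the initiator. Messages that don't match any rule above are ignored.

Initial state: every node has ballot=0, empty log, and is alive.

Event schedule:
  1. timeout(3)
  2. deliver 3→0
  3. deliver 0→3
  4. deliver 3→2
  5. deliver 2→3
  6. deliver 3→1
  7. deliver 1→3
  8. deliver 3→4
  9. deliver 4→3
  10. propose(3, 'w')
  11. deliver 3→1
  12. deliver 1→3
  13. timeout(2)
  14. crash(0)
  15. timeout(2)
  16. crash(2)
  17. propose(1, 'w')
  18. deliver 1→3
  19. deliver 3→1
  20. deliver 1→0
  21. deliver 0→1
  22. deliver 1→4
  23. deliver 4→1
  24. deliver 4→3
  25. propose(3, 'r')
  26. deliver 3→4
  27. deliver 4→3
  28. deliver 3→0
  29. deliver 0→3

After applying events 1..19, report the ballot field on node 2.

17

[1] timeout(3) → N3(cand b8 [-])
[2] deliver 3→0 → N0(foll b8 [-])
[3] deliver 0→3 → ∅
[4] deliver 3→2 → N2(foll b8 [-])
[5] deliver 2→3 → N3(lead b8 [-])
[6] deliver 3→1 → N1(foll b8 [-])
[7] deliver 1→3 → ∅
[8] deliver 3→4 → N4(foll b8 [-])
[9] deliver 4→3 → ∅
[10] propose(3,'w') → ∅
[11] deliver 3→1 → N1(foll b8 [w])
[12] deliver 1→3 → ∅
[13] timeout(2) → N2(cand b12 [-])
[14] crash(0) → N0(✗foll b8 [-])
[15] timeout(2) → N2(cand b17 [-])
[16] crash(2) → N2(✗cand b17 [-])
[17] propose(1,'w') → ∅
[18] deliver 1→3 → ∅
[19] deliver 3→1 → ∅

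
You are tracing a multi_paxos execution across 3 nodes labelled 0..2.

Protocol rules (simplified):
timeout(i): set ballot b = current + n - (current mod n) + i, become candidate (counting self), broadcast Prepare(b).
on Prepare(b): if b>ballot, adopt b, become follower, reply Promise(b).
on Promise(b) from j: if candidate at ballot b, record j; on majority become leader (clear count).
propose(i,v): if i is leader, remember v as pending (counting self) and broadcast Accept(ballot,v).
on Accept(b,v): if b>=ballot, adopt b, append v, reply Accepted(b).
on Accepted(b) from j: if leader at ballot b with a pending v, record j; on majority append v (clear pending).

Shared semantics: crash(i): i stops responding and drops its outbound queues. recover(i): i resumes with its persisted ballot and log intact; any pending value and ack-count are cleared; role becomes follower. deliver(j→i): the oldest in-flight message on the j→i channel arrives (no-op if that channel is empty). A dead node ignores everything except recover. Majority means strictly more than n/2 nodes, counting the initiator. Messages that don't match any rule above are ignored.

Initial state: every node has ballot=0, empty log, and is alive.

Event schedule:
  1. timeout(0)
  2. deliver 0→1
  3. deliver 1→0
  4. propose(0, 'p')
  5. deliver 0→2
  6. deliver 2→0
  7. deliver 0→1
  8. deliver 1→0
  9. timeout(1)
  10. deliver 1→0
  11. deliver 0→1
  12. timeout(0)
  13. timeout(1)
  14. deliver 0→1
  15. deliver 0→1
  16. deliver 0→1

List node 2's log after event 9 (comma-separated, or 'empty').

empty

1. timeout(0):  <0:cand b3 ->
2. deliver 0→1:  <1:foll b3 ->
3. deliver 1→0:  <0:lead b3 ->
4. propose(0,'p'):  nop
5. deliver 0→2:  <2:foll b3 ->
6. deliver 2→0:  nop
7. deliver 0→1:  <1:foll b3 p>
8. deliver 1→0:  <0:lead b3 p>
9. timeout(1):  <1:cand b7 p>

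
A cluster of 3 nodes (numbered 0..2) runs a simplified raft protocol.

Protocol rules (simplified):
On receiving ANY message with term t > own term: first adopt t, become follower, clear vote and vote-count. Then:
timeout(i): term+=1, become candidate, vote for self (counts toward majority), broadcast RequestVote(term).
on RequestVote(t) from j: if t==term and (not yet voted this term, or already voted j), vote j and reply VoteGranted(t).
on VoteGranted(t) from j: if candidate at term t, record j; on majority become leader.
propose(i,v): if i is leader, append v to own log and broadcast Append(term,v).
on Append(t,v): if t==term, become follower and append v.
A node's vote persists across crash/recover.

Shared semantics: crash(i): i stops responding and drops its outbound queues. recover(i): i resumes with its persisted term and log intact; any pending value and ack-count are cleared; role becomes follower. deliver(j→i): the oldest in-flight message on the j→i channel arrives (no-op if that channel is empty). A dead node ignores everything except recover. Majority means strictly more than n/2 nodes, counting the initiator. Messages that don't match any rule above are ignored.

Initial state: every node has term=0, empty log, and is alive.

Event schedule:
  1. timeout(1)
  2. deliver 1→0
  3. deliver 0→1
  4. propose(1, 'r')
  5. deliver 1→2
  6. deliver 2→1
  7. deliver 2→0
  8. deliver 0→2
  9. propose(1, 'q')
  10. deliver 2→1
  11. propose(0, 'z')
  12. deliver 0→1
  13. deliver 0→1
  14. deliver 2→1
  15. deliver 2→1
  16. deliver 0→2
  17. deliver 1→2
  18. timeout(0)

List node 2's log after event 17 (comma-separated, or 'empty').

r

e1 timeout(1): 1[cand,t=1,-]
e2 deliver 1→0: 0[foll,t=1,-]
e3 deliver 0→1: 1[lead,t=1,-]
e4 propose(1,'r'): 1[lead,t=1,r]
e5 deliver 1→2: 2[foll,t=1,-]
e6 deliver 2→1: ·
e7 deliver 2→0: ·
e8 deliver 0→2: ·
e9 propose(1,'q'): 1[lead,t=1,r,q]
e10 deliver 2→1: ·
e11 propose(0,'z'): ·
e12 deliver 0→1: ·
e13 deliver 0→1: ·
e14 deliver 2→1: ·
e15 deliver 2→1: ·
e16 deliver 0→2: ·
e17 deliver 1→2: 2[foll,t=1,r]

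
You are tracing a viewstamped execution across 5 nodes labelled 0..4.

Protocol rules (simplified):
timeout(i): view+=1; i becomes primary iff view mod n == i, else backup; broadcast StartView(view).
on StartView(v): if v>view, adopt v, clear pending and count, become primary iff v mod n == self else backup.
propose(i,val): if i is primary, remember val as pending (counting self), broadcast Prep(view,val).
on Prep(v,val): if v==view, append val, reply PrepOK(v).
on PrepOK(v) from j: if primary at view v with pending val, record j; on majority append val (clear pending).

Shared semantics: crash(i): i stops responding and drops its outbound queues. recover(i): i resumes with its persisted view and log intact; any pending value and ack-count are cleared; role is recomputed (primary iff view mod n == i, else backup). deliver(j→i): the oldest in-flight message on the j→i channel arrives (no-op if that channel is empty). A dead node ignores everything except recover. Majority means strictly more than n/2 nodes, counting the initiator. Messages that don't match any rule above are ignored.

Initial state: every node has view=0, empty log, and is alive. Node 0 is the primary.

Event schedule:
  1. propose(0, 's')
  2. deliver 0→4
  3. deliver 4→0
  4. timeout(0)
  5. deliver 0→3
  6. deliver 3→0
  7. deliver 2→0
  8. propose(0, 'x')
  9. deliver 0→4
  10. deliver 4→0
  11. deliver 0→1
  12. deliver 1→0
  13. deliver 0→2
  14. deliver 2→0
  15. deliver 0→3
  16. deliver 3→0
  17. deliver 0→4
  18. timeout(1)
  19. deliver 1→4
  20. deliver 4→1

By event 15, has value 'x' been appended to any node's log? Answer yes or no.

[1] propose(0,'s') → ∅
[2] deliver 0→4 → N4(back v0 [s])
[3] deliver 4→0 → ∅
[4] timeout(0) → N0(back v1 [-])
[5] deliver 0→3 → N3(back v0 [s])
[6] deliver 3→0 → ∅
[7] deliver 2→0 → ∅
[8] propose(0,'x') → ∅
[9] deliver 0→4 → N4(back v1 [s])
[10] deliver 4→0 → ∅
[11] deliver 0→1 → N1(back v0 [s])
[12] deliver 1→0 → ∅
[13] deliver 0→2 → N2(back v0 [s])
[14] deliver 2→0 → ∅
[15] deliver 0→3 → N3(back v1 [s])

no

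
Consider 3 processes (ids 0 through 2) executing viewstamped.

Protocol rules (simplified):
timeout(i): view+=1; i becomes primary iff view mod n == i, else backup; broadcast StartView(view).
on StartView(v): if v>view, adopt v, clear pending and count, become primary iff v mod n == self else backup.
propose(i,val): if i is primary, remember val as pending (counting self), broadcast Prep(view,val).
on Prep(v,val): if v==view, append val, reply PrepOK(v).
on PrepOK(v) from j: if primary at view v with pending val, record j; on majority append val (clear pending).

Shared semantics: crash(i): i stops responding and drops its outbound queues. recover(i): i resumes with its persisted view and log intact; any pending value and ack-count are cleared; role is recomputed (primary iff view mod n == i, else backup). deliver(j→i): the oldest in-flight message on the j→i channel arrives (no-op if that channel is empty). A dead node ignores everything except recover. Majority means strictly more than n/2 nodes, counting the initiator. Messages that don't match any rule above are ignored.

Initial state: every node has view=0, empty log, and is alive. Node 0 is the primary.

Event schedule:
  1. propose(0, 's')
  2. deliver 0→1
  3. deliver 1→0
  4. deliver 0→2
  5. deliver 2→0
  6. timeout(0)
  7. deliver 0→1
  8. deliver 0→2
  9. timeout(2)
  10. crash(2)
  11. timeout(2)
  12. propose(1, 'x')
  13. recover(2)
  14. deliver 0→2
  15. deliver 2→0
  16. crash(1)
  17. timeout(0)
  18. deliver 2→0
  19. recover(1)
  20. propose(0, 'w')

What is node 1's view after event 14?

1

1. propose(0,'s'):  nop
2. deliver 0→1:  <1:back v0 s>
3. deliver 1→0:  <0:prim v0 s>
4. deliver 0→2:  <2:back v0 s>
5. deliver 2→0:  nop
6. timeout(0):  <0:back v1 s>
7. deliver 0→1:  <1:prim v1 s>
8. deliver 0→2:  <2:back v1 s>
9. timeout(2):  <2:prim v2 s>
10. crash(2):  <2:✗prim v2 s>
11. timeout(2):  nop
12. propose(1,'x'):  nop
13. recover(2):  <2:prim v2 s>
14. deliver 0→2:  nop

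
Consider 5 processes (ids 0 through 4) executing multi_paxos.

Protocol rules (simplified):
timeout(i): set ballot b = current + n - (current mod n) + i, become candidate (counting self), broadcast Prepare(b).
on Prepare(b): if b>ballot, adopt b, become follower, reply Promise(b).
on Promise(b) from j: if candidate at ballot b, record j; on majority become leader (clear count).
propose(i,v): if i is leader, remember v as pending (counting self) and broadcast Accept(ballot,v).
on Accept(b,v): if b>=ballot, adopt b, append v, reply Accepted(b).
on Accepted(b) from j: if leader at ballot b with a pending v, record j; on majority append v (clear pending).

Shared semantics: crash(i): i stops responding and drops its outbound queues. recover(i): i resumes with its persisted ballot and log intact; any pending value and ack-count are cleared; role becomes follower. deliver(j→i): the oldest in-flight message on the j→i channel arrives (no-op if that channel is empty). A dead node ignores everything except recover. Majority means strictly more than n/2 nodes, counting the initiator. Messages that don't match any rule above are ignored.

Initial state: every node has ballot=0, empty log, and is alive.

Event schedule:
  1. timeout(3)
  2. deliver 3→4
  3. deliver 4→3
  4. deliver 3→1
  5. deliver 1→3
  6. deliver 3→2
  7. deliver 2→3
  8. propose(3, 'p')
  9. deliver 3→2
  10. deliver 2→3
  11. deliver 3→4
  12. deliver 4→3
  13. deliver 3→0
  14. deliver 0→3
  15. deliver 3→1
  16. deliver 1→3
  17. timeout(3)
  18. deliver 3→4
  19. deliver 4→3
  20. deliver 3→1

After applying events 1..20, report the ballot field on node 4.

after 1 — timeout(3): n3:cand/b8/[-]
after 2 — deliver 3→4: n4:foll/b8/[-]
after 3 — deliver 4→3: ·
after 4 — deliver 3→1: n1:foll/b8/[-]
after 5 — deliver 1→3: n3:lead/b8/[-]
after 6 — deliver 3→2: n2:foll/b8/[-]
after 7 — deliver 2→3: ·
after 8 — propose(3,'p'): ·
after 9 — deliver 3→2: n2:foll/b8/[p]
after 10 — deliver 2→3: ·
after 11 — deliver 3→4: n4:foll/b8/[p]
after 12 — deliver 4→3: n3:lead/b8/[p]
after 13 — deliver 3→0: n0:foll/b8/[-]
after 14 — deliver 0→3: ·
after 15 — deliver 3→1: n1:foll/b8/[p]
after 16 — deliver 1→3: ·
after 17 — timeout(3): n3:cand/b13/[p]
after 18 — deliver 3→4: n4:foll/b13/[p]
after 19 — deliver 4→3: ·
after 20 — deliver 3→1: n1:foll/b13/[p]

13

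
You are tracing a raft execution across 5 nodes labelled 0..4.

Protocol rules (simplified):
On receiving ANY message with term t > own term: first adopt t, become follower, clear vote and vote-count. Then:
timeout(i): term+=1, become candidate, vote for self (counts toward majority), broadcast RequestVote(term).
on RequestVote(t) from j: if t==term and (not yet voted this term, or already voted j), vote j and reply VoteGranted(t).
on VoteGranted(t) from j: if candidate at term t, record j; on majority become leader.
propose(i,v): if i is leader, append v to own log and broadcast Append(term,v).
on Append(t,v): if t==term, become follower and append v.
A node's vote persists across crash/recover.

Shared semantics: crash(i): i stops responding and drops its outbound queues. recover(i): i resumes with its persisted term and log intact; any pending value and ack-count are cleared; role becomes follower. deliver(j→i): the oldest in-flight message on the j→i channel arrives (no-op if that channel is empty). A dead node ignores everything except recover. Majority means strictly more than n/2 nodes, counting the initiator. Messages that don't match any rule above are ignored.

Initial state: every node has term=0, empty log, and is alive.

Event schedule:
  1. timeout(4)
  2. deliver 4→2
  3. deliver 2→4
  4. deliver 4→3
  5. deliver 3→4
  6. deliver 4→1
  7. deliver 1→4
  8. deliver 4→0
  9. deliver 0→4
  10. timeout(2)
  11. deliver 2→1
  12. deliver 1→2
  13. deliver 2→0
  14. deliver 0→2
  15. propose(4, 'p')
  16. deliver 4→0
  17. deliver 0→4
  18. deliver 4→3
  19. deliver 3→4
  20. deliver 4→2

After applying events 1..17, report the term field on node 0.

2

after 1 — timeout(4): n4:cand/t1/[-]
after 2 — deliver 4→2: n2:foll/t1/[-]
after 3 — deliver 2→4: ·
after 4 — deliver 4→3: n3:foll/t1/[-]
after 5 — deliver 3→4: n4:lead/t1/[-]
after 6 — deliver 4→1: n1:foll/t1/[-]
after 7 — deliver 1→4: ·
after 8 — deliver 4→0: n0:foll/t1/[-]
after 9 — deliver 0→4: ·
after 10 — timeout(2): n2:cand/t2/[-]
after 11 — deliver 2→1: n1:foll/t2/[-]
after 12 — deliver 1→2: ·
after 13 — deliver 2→0: n0:foll/t2/[-]
after 14 — deliver 0→2: n2:lead/t2/[-]
after 15 — propose(4,'p'): n4:lead/t1/[p]
after 16 — deliver 4→0: ·
after 17 — deliver 0→4: ·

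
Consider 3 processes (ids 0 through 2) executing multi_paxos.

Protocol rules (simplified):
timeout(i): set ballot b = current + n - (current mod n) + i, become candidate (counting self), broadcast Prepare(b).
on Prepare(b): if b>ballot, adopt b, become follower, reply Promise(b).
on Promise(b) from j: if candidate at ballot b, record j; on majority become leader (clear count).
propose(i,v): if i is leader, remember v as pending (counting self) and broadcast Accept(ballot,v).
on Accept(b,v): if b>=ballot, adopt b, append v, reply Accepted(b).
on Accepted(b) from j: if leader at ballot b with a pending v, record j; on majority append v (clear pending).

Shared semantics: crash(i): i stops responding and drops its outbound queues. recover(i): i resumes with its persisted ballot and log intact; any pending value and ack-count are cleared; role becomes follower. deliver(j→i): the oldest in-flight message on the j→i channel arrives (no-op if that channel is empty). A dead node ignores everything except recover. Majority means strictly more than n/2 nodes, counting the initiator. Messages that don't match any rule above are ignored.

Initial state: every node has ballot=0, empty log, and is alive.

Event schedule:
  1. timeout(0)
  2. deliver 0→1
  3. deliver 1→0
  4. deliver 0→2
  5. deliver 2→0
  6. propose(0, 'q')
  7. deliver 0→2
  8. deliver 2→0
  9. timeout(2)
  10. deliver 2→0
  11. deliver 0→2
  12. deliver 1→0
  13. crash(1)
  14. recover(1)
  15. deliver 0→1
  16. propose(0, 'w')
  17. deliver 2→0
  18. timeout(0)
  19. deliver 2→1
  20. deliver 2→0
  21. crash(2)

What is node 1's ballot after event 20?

8

after 1 — timeout(0): n0:cand/b3/[-]
after 2 — deliver 0→1: n1:foll/b3/[-]
after 3 — deliver 1→0: n0:lead/b3/[-]
after 4 — deliver 0→2: n2:foll/b3/[-]
after 5 — deliver 2→0: ·
after 6 — propose(0,'q'): ·
after 7 — deliver 0→2: n2:foll/b3/[q]
after 8 — deliver 2→0: n0:lead/b3/[q]
after 9 — timeout(2): n2:cand/b8/[q]
after 10 — deliver 2→0: n0:foll/b8/[q]
after 11 — deliver 0→2: n2:lead/b8/[q]
after 12 — deliver 1→0: ·
after 13 — crash(1): n1:✗foll/b3/[-]
after 14 — recover(1): n1:foll/b3/[-]
after 15 — deliver 0→1: n1:foll/b3/[q]
after 16 — propose(0,'w'): ·
after 17 — deliver 2→0: ·
after 18 — timeout(0): n0:cand/b9/[q]
after 19 — deliver 2→1: n1:foll/b8/[q]
after 20 — deliver 2→0: ·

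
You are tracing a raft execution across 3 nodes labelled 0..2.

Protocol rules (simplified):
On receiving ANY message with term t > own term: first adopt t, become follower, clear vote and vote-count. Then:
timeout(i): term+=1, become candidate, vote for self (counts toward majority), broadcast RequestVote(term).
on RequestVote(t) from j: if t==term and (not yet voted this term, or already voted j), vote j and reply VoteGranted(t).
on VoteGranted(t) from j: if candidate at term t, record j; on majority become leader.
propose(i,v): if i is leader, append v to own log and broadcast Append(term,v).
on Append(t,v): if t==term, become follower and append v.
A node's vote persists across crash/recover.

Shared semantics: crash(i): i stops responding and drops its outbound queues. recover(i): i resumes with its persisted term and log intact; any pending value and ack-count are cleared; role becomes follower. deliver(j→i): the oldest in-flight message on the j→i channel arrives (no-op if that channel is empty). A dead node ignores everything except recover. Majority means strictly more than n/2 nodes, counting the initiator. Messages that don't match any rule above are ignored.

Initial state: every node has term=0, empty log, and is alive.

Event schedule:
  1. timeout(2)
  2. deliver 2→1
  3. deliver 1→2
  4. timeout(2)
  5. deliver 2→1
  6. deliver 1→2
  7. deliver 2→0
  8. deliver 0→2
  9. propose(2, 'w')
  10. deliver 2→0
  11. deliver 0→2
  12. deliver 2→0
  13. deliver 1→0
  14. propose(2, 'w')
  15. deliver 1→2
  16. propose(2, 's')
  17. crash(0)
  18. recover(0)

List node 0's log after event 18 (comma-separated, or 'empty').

step 1 timeout(2): 2={cand,t=1,log=-}
step 2 deliver 2→1: 1={foll,t=1,log=-}
step 3 deliver 1→2: 2={lead,t=1,log=-}
step 4 timeout(2): 2={cand,t=2,log=-}
step 5 deliver 2→1: 1={foll,t=2,log=-}
step 6 deliver 1→2: 2={lead,t=2,log=-}
step 7 deliver 2→0: 0={foll,t=1,log=-}
step 8 deliver 0→2: —
step 9 propose(2,'w'): 2={lead,t=2,log=w}
step 10 deliver 2→0: 0={foll,t=2,log=-}
step 11 deliver 0→2: —
step 12 deliver 2→0: 0={foll,t=2,log=w}
step 13 deliver 1→0: —
step 14 propose(2,'w'): 2={lead,t=2,log=w,w}
step 15 deliver 1→2: —
step 16 propose(2,'s'): 2={lead,t=2,log=w,w,s}
step 17 crash(0): 0={✗foll,t=2,log=w}
step 18 recover(0): 0={foll,t=2,log=w}

w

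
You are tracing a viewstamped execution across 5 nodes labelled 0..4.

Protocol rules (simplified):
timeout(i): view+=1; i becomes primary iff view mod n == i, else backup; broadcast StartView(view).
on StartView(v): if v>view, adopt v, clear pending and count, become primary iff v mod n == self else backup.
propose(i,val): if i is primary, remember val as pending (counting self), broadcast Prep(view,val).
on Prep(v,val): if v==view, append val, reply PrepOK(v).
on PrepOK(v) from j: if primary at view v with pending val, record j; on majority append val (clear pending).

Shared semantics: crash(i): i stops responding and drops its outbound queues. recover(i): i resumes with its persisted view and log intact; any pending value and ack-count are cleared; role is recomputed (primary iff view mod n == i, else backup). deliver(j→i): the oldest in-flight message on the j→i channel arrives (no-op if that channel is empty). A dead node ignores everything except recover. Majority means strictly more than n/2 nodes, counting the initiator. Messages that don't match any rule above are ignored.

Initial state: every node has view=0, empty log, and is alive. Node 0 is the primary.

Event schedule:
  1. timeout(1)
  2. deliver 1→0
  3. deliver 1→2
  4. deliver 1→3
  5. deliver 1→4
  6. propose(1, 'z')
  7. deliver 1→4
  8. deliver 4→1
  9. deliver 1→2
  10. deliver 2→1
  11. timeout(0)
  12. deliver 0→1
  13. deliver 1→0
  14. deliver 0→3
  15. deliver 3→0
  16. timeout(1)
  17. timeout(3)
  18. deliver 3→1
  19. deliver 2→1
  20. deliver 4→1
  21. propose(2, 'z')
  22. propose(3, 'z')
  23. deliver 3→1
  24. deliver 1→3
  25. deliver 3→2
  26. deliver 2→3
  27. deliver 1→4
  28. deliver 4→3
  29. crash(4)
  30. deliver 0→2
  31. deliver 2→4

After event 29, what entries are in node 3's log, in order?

empty

e1 timeout(1): 1[prim,v=1,-]
e2 deliver 1→0: 0[back,v=1,-]
e3 deliver 1→2: 2[back,v=1,-]
e4 deliver 1→3: 3[back,v=1,-]
e5 deliver 1→4: 4[back,v=1,-]
e6 propose(1,'z'): ·
e7 deliver 1→4: 4[back,v=1,z]
e8 deliver 4→1: ·
e9 deliver 1→2: 2[back,v=1,z]
e10 deliver 2→1: 1[prim,v=1,z]
e11 timeout(0): 0[back,v=2,-]
e12 deliver 0→1: 1[back,v=2,z]
e13 deliver 1→0: ·
e14 deliver 0→3: 3[back,v=2,-]
e15 deliver 3→0: ·
e16 timeout(1): 1[back,v=3,z]
e17 timeout(3): 3[prim,v=3,-]
e18 deliver 3→1: ·
e19 deliver 2→1: ·
e20 deliver 4→1: ·
e21 propose(2,'z'): ·
e22 propose(3,'z'): ·
e23 deliver 3→1: 1[back,v=3,z,z]
e24 deliver 1→3: ·
e25 deliver 3→2: 2[back,v=3,z]
e26 deliver 2→3: ·
e27 deliver 1→4: 4[back,v=3,z]
e28 deliver 4→3: ·
e29 crash(4): 4[✗back,v=3,z]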